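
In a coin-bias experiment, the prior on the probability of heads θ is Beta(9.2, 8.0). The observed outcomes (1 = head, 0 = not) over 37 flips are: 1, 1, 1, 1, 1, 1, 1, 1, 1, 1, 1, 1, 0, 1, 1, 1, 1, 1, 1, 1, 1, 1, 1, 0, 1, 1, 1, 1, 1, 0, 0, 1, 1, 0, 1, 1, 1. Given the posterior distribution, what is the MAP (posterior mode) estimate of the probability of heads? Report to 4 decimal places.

The Beta prior is conjugate to a Binomial/Bernoulli likelihood; the update adds successes to α and failures to β.
Posterior: Beta(α+k, β+n−k) = Beta(9.2+32, 8.0+5) = Beta(41.2, 13.0).
Mode of Beta(a,b) for a,b>1 is (a−1)/(a+b−2) = 40.2/52.2 = 0.7701.

0.7701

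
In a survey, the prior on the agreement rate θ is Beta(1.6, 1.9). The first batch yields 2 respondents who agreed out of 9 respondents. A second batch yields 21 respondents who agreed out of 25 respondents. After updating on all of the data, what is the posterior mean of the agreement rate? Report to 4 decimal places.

0.6560

The Beta prior is conjugate to a Binomial/Bernoulli likelihood; the update adds successes to α and failures to β.
After batch 1: Beta(1.6+2, 1.9+7) = Beta(3.6, 8.9).
After batch 2: Beta(3.6+21, 8.9+4) = Beta(24.6, 12.9).
Posterior mean = α/(α+β) = 24.6/37.5 = 0.6560.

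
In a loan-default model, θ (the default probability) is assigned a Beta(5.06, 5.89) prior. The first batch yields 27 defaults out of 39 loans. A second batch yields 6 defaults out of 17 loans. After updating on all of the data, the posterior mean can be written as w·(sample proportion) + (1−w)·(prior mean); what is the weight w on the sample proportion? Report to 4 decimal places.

0.8364

The Beta prior is conjugate to a Binomial/Bernoulli likelihood; the update adds successes to α and failures to β.
Total number of loans: n = 39 + 17 = 56.
Posterior mean = (α₀+k)/(α₀+β₀+n) = [n/(α₀+β₀+n)]·(k/n) + [(α₀+β₀)/(α₀+β₀+n)]·α₀/(α₀+β₀), so only n and the prior enter the weight.
The weight on the data is w = n/(α₀+β₀+n) = 56/(5.06+5.89+56) = 56/66.95 = 0.8364.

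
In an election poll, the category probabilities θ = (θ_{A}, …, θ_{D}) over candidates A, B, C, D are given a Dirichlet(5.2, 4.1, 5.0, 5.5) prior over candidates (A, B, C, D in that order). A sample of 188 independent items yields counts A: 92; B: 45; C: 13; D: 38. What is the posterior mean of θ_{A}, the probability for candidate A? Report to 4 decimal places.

The Dirichlet prior is conjugate to the Multinomial likelihood: each posterior αⱼ = prior αⱼ + observed count nⱼ.
Posterior concentration: (97.2, 49.1, 18.0, 43.5), total = 207.8.
E[θ_{A}|data] = α_{A}/Σα = 97.2/207.8 = 0.4678.

0.4678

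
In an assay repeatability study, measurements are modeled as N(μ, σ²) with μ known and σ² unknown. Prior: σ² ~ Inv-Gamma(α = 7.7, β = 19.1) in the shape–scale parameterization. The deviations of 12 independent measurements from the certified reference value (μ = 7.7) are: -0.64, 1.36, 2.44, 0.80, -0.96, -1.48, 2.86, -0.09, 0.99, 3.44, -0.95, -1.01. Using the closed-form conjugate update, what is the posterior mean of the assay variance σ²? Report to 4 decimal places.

2.8775

With known mean μ and an Inverse-Gamma(α, β) prior on σ², the Normal likelihood is conjugate: posterior is Inv-Gamma(α + n/2, β + Σ(xᵢ−μ)²/2).
Σ(xᵢ−μ)² = (-0.64)² + (1.36)² + (2.44)² + (0.80)² + (-0.96)² + (-1.48)² + (2.86)² + (-0.09)² + (0.99)² + (3.44)² + (-0.95)² + (-1.01)² = 34.8888.
Posterior: Inv-Gamma(7.7 + 12/2, 19.1 + 34.8888/2) = Inv-Gamma(13.70, 36.54440).
E[σ²|data] = β/(α−1) = 36.54440/12.70 = 2.8775.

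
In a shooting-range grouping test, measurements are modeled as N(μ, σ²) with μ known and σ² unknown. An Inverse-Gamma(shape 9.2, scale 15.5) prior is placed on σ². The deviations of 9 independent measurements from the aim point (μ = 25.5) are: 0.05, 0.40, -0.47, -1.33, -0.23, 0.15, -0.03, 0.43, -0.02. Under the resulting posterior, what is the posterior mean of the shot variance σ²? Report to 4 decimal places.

1.3155

With known mean μ and an Inverse-Gamma(α, β) prior on σ², the Normal likelihood is conjugate: posterior is Inv-Gamma(α + n/2, β + Σ(xᵢ−μ)²/2).
Σ(xᵢ−μ)² = (0.05)² + (0.40)² + (-0.47)² + (-1.33)² + (-0.23)² + (0.15)² + (-0.03)² + (0.43)² + (-0.02)² = 2.4139.
Posterior: Inv-Gamma(9.2 + 9/2, 15.5 + 2.4139/2) = Inv-Gamma(13.70, 16.70695).
E[σ²|data] = β/(α−1) = 16.70695/12.70 = 1.3155.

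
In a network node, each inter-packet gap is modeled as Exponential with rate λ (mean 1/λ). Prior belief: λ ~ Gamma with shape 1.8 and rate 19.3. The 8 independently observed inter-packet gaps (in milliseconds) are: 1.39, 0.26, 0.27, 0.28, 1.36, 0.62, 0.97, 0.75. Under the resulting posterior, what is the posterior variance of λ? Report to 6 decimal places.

With a Gamma(shape α, rate β) prior on the exponential rate λ, the posterior after n observations with total T = Σxᵢ is Gamma(α+n, β+T).
Sum of observations T = 5.90 milliseconds; n = 8.
Posterior: Gamma(1.8+8, 19.3+5.90) = Gamma(9.8, 25.20).
Var = α/β² = 0.015432.

0.015432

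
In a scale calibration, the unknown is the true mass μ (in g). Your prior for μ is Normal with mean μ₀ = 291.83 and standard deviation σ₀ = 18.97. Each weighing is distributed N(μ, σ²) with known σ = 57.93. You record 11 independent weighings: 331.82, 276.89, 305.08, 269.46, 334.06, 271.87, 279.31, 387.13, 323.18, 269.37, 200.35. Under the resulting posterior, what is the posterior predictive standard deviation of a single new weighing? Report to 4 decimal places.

59.3379

For Normal data with known variance σ², a Normal(μ₀, σ₀²) prior on μ is conjugate. Posterior precision = 1/σ₀² + n/σ²; posterior mean is the precision-weighted average of μ₀ and x̄.
σ₀² = 18.97² = 359.8609, σ² = 57.93² = 3355.8849; σ² + n·σ₀² = 3355.8849 + 11·359.8609 = 7314.3548.
Posterior precision = 1/σ₀² + n/σ² = 1/359.8609 + 11/3355.8849 = (σ² + n·σ₀²)/(σ₀²σ²) = 7314.3548/(359.8609·3355.8849); posterior variance σₙ² = σ₀²σ²/(σ² + n·σ₀²) = 359.8609·3355.8849/7314.3548 = 165.107080.
Predictive variance for one new observation = σₙ² + σ² = 359.8609·3355.8849/7314.3548 + 3355.8849 = σ²·(σ₀² + 7314.3548)/7314.3548 = 3355.8849·7674.2157/7314.3548 = 3520.991980; SD = √(3355.8849·7674.2157/7314.3548) = 59.3379.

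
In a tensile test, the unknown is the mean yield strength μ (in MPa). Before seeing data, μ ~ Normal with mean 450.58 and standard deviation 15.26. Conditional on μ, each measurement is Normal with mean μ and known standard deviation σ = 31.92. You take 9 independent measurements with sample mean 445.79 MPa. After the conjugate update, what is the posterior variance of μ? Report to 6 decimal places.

For Normal data with known variance σ², a Normal(μ₀, σ₀²) prior on μ is conjugate. Posterior precision = 1/σ₀² + n/σ²; posterior mean is the precision-weighted average of μ₀ and x̄.
σ₀² = 15.26² = 232.8676, σ² = 31.92² = 1018.8864; σ² + n·σ₀² = 1018.8864 + 9·232.8676 = 3114.6948.
Posterior precision = 1/σ₀² + n/σ² = 1/232.8676 + 9/1018.8864 = (σ² + n·σ₀²)/(σ₀²σ²) = 3114.6948/(232.8676·1018.8864); posterior variance σₙ² = σ₀²σ²/(σ² + n·σ₀²) = 232.8676·1018.8864/3114.6948 = 76.176205.

76.176205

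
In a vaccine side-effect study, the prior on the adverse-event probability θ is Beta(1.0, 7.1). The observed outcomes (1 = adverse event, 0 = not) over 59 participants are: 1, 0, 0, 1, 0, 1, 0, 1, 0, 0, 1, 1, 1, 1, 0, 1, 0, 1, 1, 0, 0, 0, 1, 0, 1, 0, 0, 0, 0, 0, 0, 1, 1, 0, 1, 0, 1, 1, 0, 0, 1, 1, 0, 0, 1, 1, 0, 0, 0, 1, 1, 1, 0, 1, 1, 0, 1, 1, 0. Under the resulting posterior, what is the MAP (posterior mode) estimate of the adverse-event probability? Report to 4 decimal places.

The Beta prior is conjugate to a Binomial/Bernoulli likelihood; the update adds successes to α and failures to β.
Posterior: Beta(α+k, β+n−k) = Beta(1.0+29, 7.1+30) = Beta(30.0, 37.1).
Mode of Beta(a,b) for a,b>1 is (a−1)/(a+b−2) = 29.0/65.1 = 0.4455.

0.4455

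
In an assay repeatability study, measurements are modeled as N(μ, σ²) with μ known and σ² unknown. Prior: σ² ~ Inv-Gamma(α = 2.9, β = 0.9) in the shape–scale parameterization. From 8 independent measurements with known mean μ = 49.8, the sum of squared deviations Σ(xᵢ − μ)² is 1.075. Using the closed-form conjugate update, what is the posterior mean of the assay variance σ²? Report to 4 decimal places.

0.2436

With known mean μ and an Inverse-Gamma(α, β) prior on σ², the Normal likelihood is conjugate: posterior is Inv-Gamma(α + n/2, β + Σ(xᵢ−μ)²/2).
Posterior: Inv-Gamma(2.9 + 8/2, 0.9 + 1.075/2) = Inv-Gamma(6.90, 1.4375).
E[σ²|data] = β/(α−1) = 1.4375/5.90 = 0.2436.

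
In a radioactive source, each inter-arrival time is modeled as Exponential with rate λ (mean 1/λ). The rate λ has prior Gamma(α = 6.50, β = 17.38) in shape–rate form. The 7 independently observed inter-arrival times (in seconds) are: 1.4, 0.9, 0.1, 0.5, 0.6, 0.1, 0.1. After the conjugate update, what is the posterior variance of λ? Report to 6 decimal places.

0.030380

With a Gamma(shape α, rate β) prior on the exponential rate λ, the posterior after n observations with total T = Σxᵢ is Gamma(α+n, β+T).
Sum of observations T = 3.7 seconds; n = 7.
Posterior: Gamma(6.50+7, 17.38+3.7) = Gamma(13.50, 21.08).
Var = α/β² = 0.030380.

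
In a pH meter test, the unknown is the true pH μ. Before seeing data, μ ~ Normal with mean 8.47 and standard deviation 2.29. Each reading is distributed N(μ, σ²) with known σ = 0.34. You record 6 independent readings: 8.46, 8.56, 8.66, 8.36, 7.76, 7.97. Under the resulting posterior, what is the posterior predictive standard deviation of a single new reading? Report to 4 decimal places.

For Normal data with known variance σ², a Normal(μ₀, σ₀²) prior on μ is conjugate. Posterior precision = 1/σ₀² + n/σ²; posterior mean is the precision-weighted average of μ₀ and x̄.
σ₀² = 2.29² = 5.2441, σ² = 0.34² = 0.1156; σ² + n·σ₀² = 0.1156 + 6·5.2441 = 31.5802.
Posterior precision = 1/σ₀² + n/σ² = 1/5.2441 + 6/0.1156 = (σ² + n·σ₀²)/(σ₀²σ²) = 31.5802/(5.2441·0.1156); posterior variance σₙ² = σ₀²σ²/(σ² + n·σ₀²) = 5.2441·0.1156/31.5802 = 0.019196.
Predictive variance for one new observation = σₙ² + σ² = 5.2441·0.1156/31.5802 + 0.1156 = σ²·(σ₀² + 31.5802)/31.5802 = 0.1156·36.8243/31.5802 = 0.134796; SD = √(0.1156·36.8243/31.5802) = 0.3671.

0.3671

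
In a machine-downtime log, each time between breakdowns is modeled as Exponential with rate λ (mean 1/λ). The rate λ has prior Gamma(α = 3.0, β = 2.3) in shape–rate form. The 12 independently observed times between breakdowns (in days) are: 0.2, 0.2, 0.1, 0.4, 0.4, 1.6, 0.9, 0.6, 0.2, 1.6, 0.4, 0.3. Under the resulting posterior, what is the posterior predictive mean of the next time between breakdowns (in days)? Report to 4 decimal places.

0.6571

With a Gamma(shape α, rate β) prior on the exponential rate λ, the posterior after n observations with total T = Σxᵢ is Gamma(α+n, β+T).
Sum of observations T = 6.9 days; n = 12.
Posterior: Gamma(3.0+12, 2.3+6.9) = Gamma(15.0, 9.2).
The predictive distribution for the next observation is Lomax; its mean is β/(α−1) = 9.2/14.0 = 0.6571.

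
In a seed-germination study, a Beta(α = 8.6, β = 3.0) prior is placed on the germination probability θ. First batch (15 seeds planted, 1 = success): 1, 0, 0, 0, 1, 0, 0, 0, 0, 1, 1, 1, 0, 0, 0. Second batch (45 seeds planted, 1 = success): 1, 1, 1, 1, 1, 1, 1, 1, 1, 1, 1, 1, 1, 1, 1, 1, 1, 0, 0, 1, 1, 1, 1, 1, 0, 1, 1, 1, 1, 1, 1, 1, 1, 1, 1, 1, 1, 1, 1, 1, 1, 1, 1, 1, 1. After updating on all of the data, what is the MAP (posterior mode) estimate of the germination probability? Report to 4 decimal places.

0.7845

The Beta prior is conjugate to a Binomial/Bernoulli likelihood; the update adds successes to α and failures to β.
After batch 1: Beta(8.6+5, 3.0+10) = Beta(13.6, 13.0).
After batch 2: Beta(13.6+42, 13.0+3) = Beta(55.6, 16.0).
Mode of Beta(a,b) for a,b>1 is (a−1)/(a+b−2) = 54.6/69.6 = 0.7845.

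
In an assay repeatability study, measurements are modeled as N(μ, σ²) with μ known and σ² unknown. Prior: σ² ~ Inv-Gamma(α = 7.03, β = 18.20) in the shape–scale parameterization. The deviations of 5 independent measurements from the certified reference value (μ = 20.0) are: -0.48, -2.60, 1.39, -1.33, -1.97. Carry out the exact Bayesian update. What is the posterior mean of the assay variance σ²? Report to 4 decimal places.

With known mean μ and an Inverse-Gamma(α, β) prior on σ², the Normal likelihood is conjugate: posterior is Inv-Gamma(α + n/2, β + Σ(xᵢ−μ)²/2).
Σ(xᵢ−μ)² = (-0.48)² + (-2.60)² + (1.39)² + (-1.33)² + (-1.97)² = 14.5723.
Posterior: Inv-Gamma(7.03 + 5/2, 18.20 + 14.5723/2) = Inv-Gamma(9.53, 25.48615).
E[σ²|data] = β/(α−1) = 25.48615/8.53 = 2.9878.

2.9878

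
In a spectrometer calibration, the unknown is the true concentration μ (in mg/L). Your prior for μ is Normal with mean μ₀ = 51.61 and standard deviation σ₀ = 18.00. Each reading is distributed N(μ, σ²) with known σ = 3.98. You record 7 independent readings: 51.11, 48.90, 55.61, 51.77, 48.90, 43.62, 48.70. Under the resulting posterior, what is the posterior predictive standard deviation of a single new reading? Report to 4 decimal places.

For Normal data with known variance σ², a Normal(μ₀, σ₀²) prior on μ is conjugate. Posterior precision = 1/σ₀² + n/σ²; posterior mean is the precision-weighted average of μ₀ and x̄.
σ₀² = 18.00² = 324, σ² = 3.98² = 15.8404; σ² + n·σ₀² = 15.8404 + 7·324 = 2283.8404.
Posterior precision = 1/σ₀² + n/σ² = 1/324 + 7/15.8404 = (σ² + n·σ₀²)/(σ₀²σ²) = 2283.8404/(324·15.8404); posterior variance σₙ² = σ₀²σ²/(σ² + n·σ₀²) = 324·15.8404/2283.8404 = 2.247219.
Predictive variance for one new observation = σₙ² + σ² = 324·15.8404/2283.8404 + 15.8404 = σ²·(σ₀² + 2283.8404)/2283.8404 = 15.8404·2607.8404/2283.8404 = 18.087619; SD = √(15.8404·2607.8404/2283.8404) = 4.2530.

4.2530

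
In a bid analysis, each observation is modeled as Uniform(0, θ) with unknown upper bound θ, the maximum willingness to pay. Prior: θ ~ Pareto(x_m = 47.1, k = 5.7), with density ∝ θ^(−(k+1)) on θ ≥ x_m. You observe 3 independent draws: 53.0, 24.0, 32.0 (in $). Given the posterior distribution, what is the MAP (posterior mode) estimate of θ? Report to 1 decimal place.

53.0

A Pareto(scale x_m, shape k) prior on the upper bound θ of Uniform(0, θ) is conjugate: posterior is Pareto(max(x_m, max xᵢ), k + n).
Sample maximum = 53.0; prior scale x_m = 47.1 → posterior scale = max = 53.0.
Posterior shape = 5.7 + 3 = 8.7.
The Pareto density is decreasing on [x_m, ∞), so the mode is x_m = 53.0.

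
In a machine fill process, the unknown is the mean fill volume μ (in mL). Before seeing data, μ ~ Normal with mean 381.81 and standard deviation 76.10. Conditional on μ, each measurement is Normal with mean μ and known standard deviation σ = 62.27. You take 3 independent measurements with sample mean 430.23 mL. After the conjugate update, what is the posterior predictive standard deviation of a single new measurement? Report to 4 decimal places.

70.2441

For Normal data with known variance σ², a Normal(μ₀, σ₀²) prior on μ is conjugate. Posterior precision = 1/σ₀² + n/σ²; posterior mean is the precision-weighted average of μ₀ and x̄.
σ₀² = 76.10² = 5791.21, σ² = 62.27² = 3877.5529; σ² + n·σ₀² = 3877.5529 + 3·5791.21 = 21251.1829.
Posterior precision = 1/σ₀² + n/σ² = 1/5791.21 + 3/3877.5529 = (σ² + n·σ₀²)/(σ₀²σ²) = 21251.1829/(5791.21·3877.5529); posterior variance σₙ² = σ₀²σ²/(σ² + n·σ₀²) = 5791.21·3877.5529/21251.1829 = 1056.681091.
Predictive variance for one new observation = σₙ² + σ² = 5791.21·3877.5529/21251.1829 + 3877.5529 = σ²·(σ₀² + 21251.1829)/21251.1829 = 3877.5529·27042.3929/21251.1829 = 4934.233991; SD = √(3877.5529·27042.3929/21251.1829) = 70.2441.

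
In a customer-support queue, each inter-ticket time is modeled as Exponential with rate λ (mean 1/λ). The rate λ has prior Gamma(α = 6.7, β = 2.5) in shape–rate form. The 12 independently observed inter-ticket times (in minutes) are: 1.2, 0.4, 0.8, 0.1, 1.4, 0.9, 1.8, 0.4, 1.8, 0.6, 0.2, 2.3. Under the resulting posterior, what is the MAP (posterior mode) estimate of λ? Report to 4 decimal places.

With a Gamma(shape α, rate β) prior on the exponential rate λ, the posterior after n observations with total T = Σxᵢ is Gamma(α+n, β+T).
Sum of observations T = 11.9 minutes; n = 12.
Posterior: Gamma(6.7+12, 2.5+11.9) = Gamma(18.7, 14.4).
Mode = (α−1)/β = 1.2292.

1.2292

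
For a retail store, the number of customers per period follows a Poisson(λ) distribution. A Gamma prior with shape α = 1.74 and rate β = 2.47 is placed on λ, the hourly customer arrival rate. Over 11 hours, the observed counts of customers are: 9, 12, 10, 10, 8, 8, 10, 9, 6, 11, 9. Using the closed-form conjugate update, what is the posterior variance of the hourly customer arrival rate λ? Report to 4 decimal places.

With a Gamma(shape α, rate β) prior, the Poisson likelihood is conjugate: the posterior is Gamma(α + ΣXᵢ, β + n).
Sum of counts S = 102 over n = 11 hours.
Posterior: Gamma(α+S, β+n) = Gamma(1.74+102, 2.47+11) = Gamma(103.74, 13.47).
Var = α/β² = 103.74/13.47² = 0.5718.

0.5718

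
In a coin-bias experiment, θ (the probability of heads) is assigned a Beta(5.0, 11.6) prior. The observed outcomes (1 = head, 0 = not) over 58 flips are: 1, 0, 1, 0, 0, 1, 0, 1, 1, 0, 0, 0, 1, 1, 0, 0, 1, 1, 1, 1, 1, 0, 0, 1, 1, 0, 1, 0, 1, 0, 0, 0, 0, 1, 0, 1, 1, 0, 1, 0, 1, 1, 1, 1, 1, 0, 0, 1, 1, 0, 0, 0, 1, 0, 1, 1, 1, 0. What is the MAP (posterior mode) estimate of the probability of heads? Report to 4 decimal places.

The Beta prior is conjugate to a Binomial/Bernoulli likelihood; the update adds successes to α and failures to β.
Posterior: Beta(α+k, β+n−k) = Beta(5.0+31, 11.6+27) = Beta(36.0, 38.6).
Mode of Beta(a,b) for a,b>1 is (a−1)/(a+b−2) = 35.0/72.6 = 0.4821.

0.4821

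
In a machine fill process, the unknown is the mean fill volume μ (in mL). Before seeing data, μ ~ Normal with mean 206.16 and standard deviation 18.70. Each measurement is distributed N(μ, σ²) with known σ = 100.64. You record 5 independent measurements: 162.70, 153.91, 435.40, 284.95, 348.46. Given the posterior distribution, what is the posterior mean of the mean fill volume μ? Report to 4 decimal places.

216.6011

For Normal data with known variance σ², a Normal(μ₀, σ₀²) prior on μ is conjugate. Posterior precision = 1/σ₀² + n/σ²; posterior mean is the precision-weighted average of μ₀ and x̄.
Σxᵢ = 162.70 + 153.91 + 435.40 + 284.95 + 348.46 = 1385.42, so n·x̄ = 1385.42.
σ₀² = 18.70² = 349.69, σ² = 100.64² = 10128.4096; σ² + n·σ₀² = 10128.4096 + 5·349.69 = 11876.8596.
Posterior mean = (μ₀/σ₀² + n·x̄/σ²)/(1/σ₀² + n/σ²) = (σ²·μ₀ + σ₀²·n·x̄)/(σ² + n·σ₀²) = (10128.4096·206.16 + 349.69·1385.42)/11876.8596 = 2572540.442936/11876.8596 = 216.6011.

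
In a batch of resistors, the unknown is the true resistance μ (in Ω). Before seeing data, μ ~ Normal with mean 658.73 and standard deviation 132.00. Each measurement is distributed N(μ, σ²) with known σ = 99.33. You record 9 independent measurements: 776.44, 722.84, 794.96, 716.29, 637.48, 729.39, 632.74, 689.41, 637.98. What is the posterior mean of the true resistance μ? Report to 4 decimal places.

701.4803

For Normal data with known variance σ², a Normal(μ₀, σ₀²) prior on μ is conjugate. Posterior precision = 1/σ₀² + n/σ²; posterior mean is the precision-weighted average of μ₀ and x̄.
Σxᵢ = 776.44 + 722.84 + 794.96 + 716.29 + 637.48 + 729.39 + 632.74 + 689.41 + 637.98 = 6337.53, so n·x̄ = 6337.53.
σ₀² = 132.00² = 17424, σ² = 99.33² = 9866.4489; σ² + n·σ₀² = 9866.4489 + 9·17424 = 166682.4489.
Posterior mean = (μ₀/σ₀² + n·x̄/σ²)/(1/σ₀² + n/σ²) = (σ²·μ₀ + σ₀²·n·x̄)/(σ² + n·σ₀²) = (9866.4489·658.73 + 17424·6337.53)/166682.4489 = 116924448.603897/166682.4489 = 701.4803.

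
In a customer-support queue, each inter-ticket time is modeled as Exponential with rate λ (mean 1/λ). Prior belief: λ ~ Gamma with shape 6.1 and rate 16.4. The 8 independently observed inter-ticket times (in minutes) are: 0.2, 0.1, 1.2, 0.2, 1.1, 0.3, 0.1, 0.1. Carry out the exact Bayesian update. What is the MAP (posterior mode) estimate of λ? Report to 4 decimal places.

0.6650

With a Gamma(shape α, rate β) prior on the exponential rate λ, the posterior after n observations with total T = Σxᵢ is Gamma(α+n, β+T).
Sum of observations T = 3.3 minutes; n = 8.
Posterior: Gamma(6.1+8, 16.4+3.3) = Gamma(14.1, 19.7).
Mode = (α−1)/β = 0.6650.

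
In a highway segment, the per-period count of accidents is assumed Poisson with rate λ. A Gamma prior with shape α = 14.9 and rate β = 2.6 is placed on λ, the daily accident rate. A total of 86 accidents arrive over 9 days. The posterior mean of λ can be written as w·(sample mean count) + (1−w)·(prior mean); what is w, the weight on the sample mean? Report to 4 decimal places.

0.7759

With a Gamma(shape α, rate β) prior, the Poisson likelihood is conjugate: the posterior is Gamma(α + ΣXᵢ, β + n).
Posterior mean = (α₀+S)/(β₀+n) = [n/(β₀+n)]·(S/n) + [β₀/(β₀+n)]·(α₀/β₀), so only n and β₀ enter the weight.
Weight on data w = n/(β₀+n) = 9/(2.6+9) = 9/11.6 = 0.7759.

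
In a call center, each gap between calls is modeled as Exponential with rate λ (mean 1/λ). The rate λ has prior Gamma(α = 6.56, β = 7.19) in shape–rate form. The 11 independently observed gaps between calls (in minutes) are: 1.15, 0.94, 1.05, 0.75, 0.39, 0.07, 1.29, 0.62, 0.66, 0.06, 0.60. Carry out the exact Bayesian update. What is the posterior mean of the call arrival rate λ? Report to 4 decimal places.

With a Gamma(shape α, rate β) prior on the exponential rate λ, the posterior after n observations with total T = Σxᵢ is Gamma(α+n, β+T).
Sum of observations T = 7.58 minutes; n = 11.
Posterior: Gamma(6.56+11, 7.19+7.58) = Gamma(17.56, 14.77).
Posterior mean of λ = α/β = 17.56/14.77 = 1.1889.

1.1889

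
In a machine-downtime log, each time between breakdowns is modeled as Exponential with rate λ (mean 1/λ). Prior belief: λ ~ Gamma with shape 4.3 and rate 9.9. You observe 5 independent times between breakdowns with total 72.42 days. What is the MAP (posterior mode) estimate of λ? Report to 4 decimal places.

0.1008

With a Gamma(shape α, rate β) prior on the exponential rate λ, the posterior after n observations with total T = Σxᵢ is Gamma(α+n, β+T).
Posterior: Gamma(4.3+5, 9.9+72.42) = Gamma(9.3, 82.32).
Mode = (α−1)/β = 0.1008.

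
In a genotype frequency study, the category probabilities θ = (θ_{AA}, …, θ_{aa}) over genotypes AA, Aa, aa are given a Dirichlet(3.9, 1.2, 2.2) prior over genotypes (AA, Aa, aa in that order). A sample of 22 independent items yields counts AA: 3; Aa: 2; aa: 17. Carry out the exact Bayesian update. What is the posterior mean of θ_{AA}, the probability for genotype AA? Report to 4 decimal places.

0.2355

The Dirichlet prior is conjugate to the Multinomial likelihood: each posterior αⱼ = prior αⱼ + observed count nⱼ.
Posterior concentration: (6.9, 3.2, 19.2), total = 29.3.
E[θ_{AA}|data] = α_{AA}/Σα = 6.9/29.3 = 0.2355.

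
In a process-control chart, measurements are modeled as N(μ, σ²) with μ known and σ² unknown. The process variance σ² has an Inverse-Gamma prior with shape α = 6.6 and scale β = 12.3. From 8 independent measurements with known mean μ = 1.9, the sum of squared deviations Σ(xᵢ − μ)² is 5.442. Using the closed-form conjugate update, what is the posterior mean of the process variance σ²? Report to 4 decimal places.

1.5647

With known mean μ and an Inverse-Gamma(α, β) prior on σ², the Normal likelihood is conjugate: posterior is Inv-Gamma(α + n/2, β + Σ(xᵢ−μ)²/2).
Posterior: Inv-Gamma(6.6 + 8/2, 12.3 + 5.442/2) = Inv-Gamma(10.60, 15.0210).
E[σ²|data] = β/(α−1) = 15.0210/9.60 = 1.5647.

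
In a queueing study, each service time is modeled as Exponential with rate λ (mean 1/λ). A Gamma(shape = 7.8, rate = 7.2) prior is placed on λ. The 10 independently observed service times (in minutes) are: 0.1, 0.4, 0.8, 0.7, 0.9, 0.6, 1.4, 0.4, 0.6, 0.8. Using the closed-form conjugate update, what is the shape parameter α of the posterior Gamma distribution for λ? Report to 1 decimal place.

With a Gamma(shape α, rate β) prior on the exponential rate λ, the posterior after n observations with total T = Σxᵢ is Gamma(α+n, β+T).
Sum of observations T = 6.7 minutes; n = 10.
Posterior: Gamma(7.8+10, 7.2+6.7) = Gamma(17.8, 13.9).
Posterior α = 17.8.

17.8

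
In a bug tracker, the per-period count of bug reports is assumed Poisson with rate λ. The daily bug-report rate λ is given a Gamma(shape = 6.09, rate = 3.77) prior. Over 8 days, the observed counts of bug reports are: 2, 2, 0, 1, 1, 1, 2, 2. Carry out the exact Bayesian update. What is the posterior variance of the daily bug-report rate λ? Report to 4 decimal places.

With a Gamma(shape α, rate β) prior, the Poisson likelihood is conjugate: the posterior is Gamma(α + ΣXᵢ, β + n).
Sum of counts S = 11 over n = 8 days.
Posterior: Gamma(α+S, β+n) = Gamma(6.09+11, 3.77+8) = Gamma(17.09, 11.77).
Var = α/β² = 17.09/11.77² = 0.1234.

0.1234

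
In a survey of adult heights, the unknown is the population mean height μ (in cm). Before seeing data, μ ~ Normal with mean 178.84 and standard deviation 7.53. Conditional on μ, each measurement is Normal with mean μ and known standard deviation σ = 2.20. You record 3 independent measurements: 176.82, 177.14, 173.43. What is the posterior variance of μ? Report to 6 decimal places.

1.568699

For Normal data with known variance σ², a Normal(μ₀, σ₀²) prior on μ is conjugate. Posterior precision = 1/σ₀² + n/σ²; posterior mean is the precision-weighted average of μ₀ and x̄.
σ₀² = 7.53² = 56.7009, σ² = 2.20² = 4.84; σ² + n·σ₀² = 4.84 + 3·56.7009 = 174.9427.
Posterior precision = 1/σ₀² + n/σ² = 1/56.7009 + 3/4.84 = (σ² + n·σ₀²)/(σ₀²σ²) = 174.9427/(56.7009·4.84); posterior variance σₙ² = σ₀²σ²/(σ² + n·σ₀²) = 56.7009·4.84/174.9427 = 1.568699.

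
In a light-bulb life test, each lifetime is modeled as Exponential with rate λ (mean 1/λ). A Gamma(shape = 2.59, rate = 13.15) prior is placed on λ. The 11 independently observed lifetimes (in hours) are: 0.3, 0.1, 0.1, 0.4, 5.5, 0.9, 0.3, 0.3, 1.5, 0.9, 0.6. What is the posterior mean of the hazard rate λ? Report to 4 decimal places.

With a Gamma(shape α, rate β) prior on the exponential rate λ, the posterior after n observations with total T = Σxᵢ is Gamma(α+n, β+T).
Sum of observations T = 10.9 hours; n = 11.
Posterior: Gamma(2.59+11, 13.15+10.9) = Gamma(13.59, 24.05).
Posterior mean of λ = α/β = 13.59/24.05 = 0.5651.

0.5651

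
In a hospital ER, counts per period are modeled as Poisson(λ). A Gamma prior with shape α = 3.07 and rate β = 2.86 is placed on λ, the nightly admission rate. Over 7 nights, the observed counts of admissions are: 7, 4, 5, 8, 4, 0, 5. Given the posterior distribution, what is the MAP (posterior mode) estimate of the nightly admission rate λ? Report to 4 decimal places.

3.5568

With a Gamma(shape α, rate β) prior, the Poisson likelihood is conjugate: the posterior is Gamma(α + ΣXᵢ, β + n).
Sum of counts S = 33 over n = 7 nights.
Posterior: Gamma(α+S, β+n) = Gamma(3.07+33, 2.86+7) = Gamma(36.07, 9.86).
Mode of Gamma(α,β) for α≥1 is (α−1)/β = 35.07/9.86 = 3.5568.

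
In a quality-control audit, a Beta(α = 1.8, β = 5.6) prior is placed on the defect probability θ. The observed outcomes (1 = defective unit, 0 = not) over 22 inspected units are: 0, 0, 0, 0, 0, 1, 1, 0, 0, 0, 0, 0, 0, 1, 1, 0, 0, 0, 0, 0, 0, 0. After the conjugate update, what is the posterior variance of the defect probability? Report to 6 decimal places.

The Beta prior is conjugate to a Binomial/Bernoulli likelihood; the update adds successes to α and failures to β.
Posterior: Beta(α+k, β+n−k) = Beta(1.8+4, 5.6+18) = Beta(5.8, 23.6).
Var = αβ/((α+β)²(α+β+1)) = 5.8·23.6/(29.4²·30.4) = 0.005209.

0.005209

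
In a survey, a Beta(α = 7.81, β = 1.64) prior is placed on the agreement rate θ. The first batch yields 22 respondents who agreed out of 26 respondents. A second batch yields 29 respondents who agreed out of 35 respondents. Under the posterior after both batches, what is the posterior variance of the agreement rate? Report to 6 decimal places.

The Beta prior is conjugate to a Binomial/Bernoulli likelihood; the update adds successes to α and failures to β.
After batch 1: Beta(7.81+22, 1.64+4) = Beta(29.81, 5.64).
After batch 2: Beta(29.81+29, 5.64+6) = Beta(58.81, 11.64).
Var = αβ/((α+β)²(α+β+1)) = 58.81·11.64/(70.45²·71.45) = 0.001930.

0.001930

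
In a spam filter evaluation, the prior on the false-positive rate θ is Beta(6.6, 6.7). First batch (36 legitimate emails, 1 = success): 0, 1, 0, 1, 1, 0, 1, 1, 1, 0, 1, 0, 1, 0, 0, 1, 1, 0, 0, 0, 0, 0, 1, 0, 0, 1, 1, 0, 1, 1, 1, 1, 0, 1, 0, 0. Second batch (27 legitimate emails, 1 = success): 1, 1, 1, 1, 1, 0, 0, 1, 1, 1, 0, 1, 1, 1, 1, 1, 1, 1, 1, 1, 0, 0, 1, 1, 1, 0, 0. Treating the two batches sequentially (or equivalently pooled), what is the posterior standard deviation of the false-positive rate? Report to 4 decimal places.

0.0561

The Beta prior is conjugate to a Binomial/Bernoulli likelihood; the update adds successes to α and failures to β.
After batch 1: Beta(6.6+18, 6.7+18) = Beta(24.6, 24.7).
After batch 2: Beta(24.6+20, 24.7+7) = Beta(44.6, 31.7).
Var = αβ/((α+β)²(α+β+1)) = 44.6·31.7/(76.3²·77.3) = 0.00314171; SD = √0.00314171 = 0.0561.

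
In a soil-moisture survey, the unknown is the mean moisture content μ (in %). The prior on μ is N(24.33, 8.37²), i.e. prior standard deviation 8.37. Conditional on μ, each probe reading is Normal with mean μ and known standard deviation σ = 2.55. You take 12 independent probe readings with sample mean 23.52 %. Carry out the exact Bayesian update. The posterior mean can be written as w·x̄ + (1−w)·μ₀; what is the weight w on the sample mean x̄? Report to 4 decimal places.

0.9923

For Normal data with known variance σ², a Normal(μ₀, σ₀²) prior on μ is conjugate. Posterior precision = 1/σ₀² + n/σ²; posterior mean is the precision-weighted average of μ₀ and x̄.
σ₀² = 8.37² = 70.0569, σ² = 2.55² = 6.5025. Prior precision 1/σ₀² = 1/70.0569; data precision n/σ² = 12/6.5025.
w = (n/σ²)/(1/σ₀² + n/σ²) = n·σ₀²/(σ² + n·σ₀²) = 12·70.0569/(6.5025 + 12·70.0569) = 840.6828/847.1853 = 0.9923.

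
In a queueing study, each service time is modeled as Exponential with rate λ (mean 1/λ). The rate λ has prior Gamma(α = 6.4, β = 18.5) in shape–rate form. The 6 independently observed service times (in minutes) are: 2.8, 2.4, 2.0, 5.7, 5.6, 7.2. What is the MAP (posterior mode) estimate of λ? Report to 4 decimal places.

With a Gamma(shape α, rate β) prior on the exponential rate λ, the posterior after n observations with total T = Σxᵢ is Gamma(α+n, β+T).
Sum of observations T = 25.7 minutes; n = 6.
Posterior: Gamma(6.4+6, 18.5+25.7) = Gamma(12.4, 44.2).
Mode = (α−1)/β = 0.2579.

0.2579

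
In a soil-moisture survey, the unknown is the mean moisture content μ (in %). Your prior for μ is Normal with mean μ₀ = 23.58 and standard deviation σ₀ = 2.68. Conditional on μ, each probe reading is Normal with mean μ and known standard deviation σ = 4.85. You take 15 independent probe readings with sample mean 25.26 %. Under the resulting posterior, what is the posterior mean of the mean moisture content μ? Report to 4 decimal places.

For Normal data with known variance σ², a Normal(μ₀, σ₀²) prior on μ is conjugate. Posterior precision = 1/σ₀² + n/σ²; posterior mean is the precision-weighted average of μ₀ and x̄.
n·x̄ = 15·25.26 = 378.9.
σ₀² = 2.68² = 7.1824, σ² = 4.85² = 23.5225; σ² + n·σ₀² = 23.5225 + 15·7.1824 = 131.2585.
Posterior mean = (μ₀/σ₀² + n·x̄/σ²)/(1/σ₀² + n/σ²) = (σ²·μ₀ + σ₀²·n·x̄)/(σ² + n·σ₀²) = (23.5225·23.58 + 7.1824·378.9)/131.2585 = 3276.07191/131.2585 = 24.9589.

24.9589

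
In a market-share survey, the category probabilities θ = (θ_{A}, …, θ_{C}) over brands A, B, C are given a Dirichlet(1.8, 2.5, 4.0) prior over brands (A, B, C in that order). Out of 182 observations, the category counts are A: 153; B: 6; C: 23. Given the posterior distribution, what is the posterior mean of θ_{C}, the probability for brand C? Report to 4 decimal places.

0.1419

The Dirichlet prior is conjugate to the Multinomial likelihood: each posterior αⱼ = prior αⱼ + observed count nⱼ.
Posterior concentration: (154.8, 8.5, 27.0), total = 190.3.
E[θ_{C}|data] = α_{C}/Σα = 27.0/190.3 = 0.1419.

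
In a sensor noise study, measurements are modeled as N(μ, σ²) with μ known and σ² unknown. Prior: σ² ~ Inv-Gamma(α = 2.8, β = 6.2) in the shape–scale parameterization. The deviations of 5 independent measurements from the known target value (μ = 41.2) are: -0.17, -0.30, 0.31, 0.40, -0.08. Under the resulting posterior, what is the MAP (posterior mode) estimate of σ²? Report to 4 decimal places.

With known mean μ and an Inverse-Gamma(α, β) prior on σ², the Normal likelihood is conjugate: posterior is Inv-Gamma(α + n/2, β + Σ(xᵢ−μ)²/2).
Σ(xᵢ−μ)² = (-0.17)² + (-0.30)² + (0.31)² + (0.40)² + (-0.08)² = 0.3814.
Posterior: Inv-Gamma(2.8 + 5/2, 6.2 + 0.3814/2) = Inv-Gamma(5.30, 6.39070).
Mode = β/(α+1) = 6.39070/6.30 = 1.0144.

1.0144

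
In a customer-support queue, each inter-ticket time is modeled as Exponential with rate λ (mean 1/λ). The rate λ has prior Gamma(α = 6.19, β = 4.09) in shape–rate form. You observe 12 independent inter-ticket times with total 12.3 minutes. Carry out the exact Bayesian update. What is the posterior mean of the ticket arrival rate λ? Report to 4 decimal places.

With a Gamma(shape α, rate β) prior on the exponential rate λ, the posterior after n observations with total T = Σxᵢ is Gamma(α+n, β+T).
Posterior: Gamma(6.19+12, 4.09+12.3) = Gamma(18.19, 16.39).
Posterior mean of λ = α/β = 18.19/16.39 = 1.1098.

1.1098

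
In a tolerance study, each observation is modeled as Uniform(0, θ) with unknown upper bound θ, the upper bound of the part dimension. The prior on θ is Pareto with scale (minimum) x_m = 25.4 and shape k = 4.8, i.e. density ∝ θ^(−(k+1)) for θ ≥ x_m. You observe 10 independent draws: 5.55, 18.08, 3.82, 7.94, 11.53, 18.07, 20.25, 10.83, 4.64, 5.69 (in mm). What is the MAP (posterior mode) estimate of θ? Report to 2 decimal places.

25.40

A Pareto(scale x_m, shape k) prior on the upper bound θ of Uniform(0, θ) is conjugate: posterior is Pareto(max(x_m, max xᵢ), k + n).
Sample maximum = 20.25; prior scale x_m = 25.4 → posterior scale = max = 25.40.
Posterior shape = 4.8 + 10 = 14.8.
The Pareto density is decreasing on [x_m, ∞), so the mode is x_m = 25.40.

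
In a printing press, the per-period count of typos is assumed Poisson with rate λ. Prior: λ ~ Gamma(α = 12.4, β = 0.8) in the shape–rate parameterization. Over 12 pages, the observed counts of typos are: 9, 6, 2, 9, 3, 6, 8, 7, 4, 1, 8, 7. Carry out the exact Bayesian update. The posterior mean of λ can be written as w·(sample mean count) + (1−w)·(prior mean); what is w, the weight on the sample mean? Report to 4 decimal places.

0.9375

With a Gamma(shape α, rate β) prior, the Poisson likelihood is conjugate: the posterior is Gamma(α + ΣXᵢ, β + n).
Posterior mean = (α₀+S)/(β₀+n) = [n/(β₀+n)]·(S/n) + [β₀/(β₀+n)]·(α₀/β₀), so only n and β₀ enter the weight.
Weight on data w = n/(β₀+n) = 12/(0.8+12) = 12/12.8 = 0.9375.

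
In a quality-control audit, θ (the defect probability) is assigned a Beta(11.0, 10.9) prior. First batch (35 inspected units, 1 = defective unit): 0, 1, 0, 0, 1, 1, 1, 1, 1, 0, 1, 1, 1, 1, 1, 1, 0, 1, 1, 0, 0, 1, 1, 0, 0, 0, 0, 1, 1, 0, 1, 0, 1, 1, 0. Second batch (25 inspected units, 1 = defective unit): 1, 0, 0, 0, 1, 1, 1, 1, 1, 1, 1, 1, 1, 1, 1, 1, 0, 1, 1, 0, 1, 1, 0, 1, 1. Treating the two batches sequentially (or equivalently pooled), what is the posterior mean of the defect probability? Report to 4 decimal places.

0.6227

The Beta prior is conjugate to a Binomial/Bernoulli likelihood; the update adds successes to α and failures to β.
After batch 1: Beta(11.0+21, 10.9+14) = Beta(32.0, 24.9).
After batch 2: Beta(32.0+19, 24.9+6) = Beta(51.0, 30.9).
Posterior mean = α/(α+β) = 51.0/81.9 = 0.6227.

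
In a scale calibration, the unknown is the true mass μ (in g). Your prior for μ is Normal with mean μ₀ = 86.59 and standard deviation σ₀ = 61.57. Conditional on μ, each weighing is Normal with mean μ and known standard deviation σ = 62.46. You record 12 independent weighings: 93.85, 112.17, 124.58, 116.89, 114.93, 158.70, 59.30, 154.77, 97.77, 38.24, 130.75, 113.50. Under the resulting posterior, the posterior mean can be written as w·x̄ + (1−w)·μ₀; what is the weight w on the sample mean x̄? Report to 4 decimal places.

0.9210

For Normal data with known variance σ², a Normal(μ₀, σ₀²) prior on μ is conjugate. Posterior precision = 1/σ₀² + n/σ²; posterior mean is the precision-weighted average of μ₀ and x̄.
σ₀² = 61.57² = 3790.8649, σ² = 62.46² = 3901.2516. Prior precision 1/σ₀² = 1/3790.8649; data precision n/σ² = 12/3901.2516.
w = (n/σ²)/(1/σ₀² + n/σ²) = n·σ₀²/(σ² + n·σ₀²) = 12·3790.8649/(3901.2516 + 12·3790.8649) = 45490.3788/49391.6304 = 0.9210.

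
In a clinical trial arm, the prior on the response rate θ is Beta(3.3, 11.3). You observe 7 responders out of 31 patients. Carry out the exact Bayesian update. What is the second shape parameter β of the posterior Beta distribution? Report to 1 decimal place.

35.3

The Beta prior is conjugate to a Binomial/Bernoulli likelihood; the update adds successes to α and failures to β.
Posterior: Beta(α+k, β+n−k) = Beta(3.3+7, 11.3+24) = Beta(10.3, 35.3).
Posterior β = 35.3.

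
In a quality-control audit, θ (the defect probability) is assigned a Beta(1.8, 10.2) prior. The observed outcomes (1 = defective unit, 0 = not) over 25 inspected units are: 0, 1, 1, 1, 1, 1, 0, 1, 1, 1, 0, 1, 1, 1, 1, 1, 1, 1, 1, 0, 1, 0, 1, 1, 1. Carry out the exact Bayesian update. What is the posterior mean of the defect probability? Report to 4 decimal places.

The Beta prior is conjugate to a Binomial/Bernoulli likelihood; the update adds successes to α and failures to β.
Posterior: Beta(α+k, β+n−k) = Beta(1.8+20, 10.2+5) = Beta(21.8, 15.2).
Posterior mean = α/(α+β) = 21.8/37.0 = 0.5892.

0.5892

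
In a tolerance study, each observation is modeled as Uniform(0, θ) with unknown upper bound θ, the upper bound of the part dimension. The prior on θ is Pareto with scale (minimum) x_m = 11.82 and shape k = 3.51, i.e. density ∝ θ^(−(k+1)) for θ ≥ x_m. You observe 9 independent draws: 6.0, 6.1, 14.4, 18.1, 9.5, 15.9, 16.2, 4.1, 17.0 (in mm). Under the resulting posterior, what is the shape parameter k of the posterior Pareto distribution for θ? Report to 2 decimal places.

12.51

A Pareto(scale x_m, shape k) prior on the upper bound θ of Uniform(0, θ) is conjugate: posterior is Pareto(max(x_m, max xᵢ), k + n).
Sample maximum = 18.1; prior scale x_m = 11.82 → posterior scale = max = 18.10.
Posterior shape = 3.51 + 9 = 12.51.
Posterior shape k = 12.51.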